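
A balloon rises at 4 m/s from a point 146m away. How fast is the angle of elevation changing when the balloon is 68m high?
0.022513 rad/s

tan(θ) = y/146
sec²(θ) · dθ/dt = (1/146) · dy/dt
dθ/dt = cos²(θ)/146 · 4 = 146/(146² + 68²) · 4
dθ/dt = 0.022513 rad/s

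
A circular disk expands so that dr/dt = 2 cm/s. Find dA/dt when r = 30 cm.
120π cm²/s

A = πr²
dA/dt = 2πr · dr/dt = 2π(30)(2) = 120π cm²/s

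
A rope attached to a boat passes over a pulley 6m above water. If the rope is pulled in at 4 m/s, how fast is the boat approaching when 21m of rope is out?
28√5/15 ≈ 4.174 m/s

rope² = x² + 6²
x = √(21² - 6²) = 9√5
dx/dt = (rope/x) · d(rope)/dt = (21/(9√5)) · (-4) = -28√5/15 m/s
The boat approaches at 28√5/15 ≈ 4.174 m/s.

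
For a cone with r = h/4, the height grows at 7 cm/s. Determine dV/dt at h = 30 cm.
1575π/4 cm³/s

V = (1/3)π(h/4)²h = πh³/48
dV/dt = πh²/16 · 7
At h = 30: dV/dt = 1575π/4 cm³/s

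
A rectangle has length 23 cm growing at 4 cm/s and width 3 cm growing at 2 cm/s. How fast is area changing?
58 cm²/s

A = lw
dA/dt = w·dl/dt + l·dw/dt = 3·4 + 23·2 = 58 cm²/s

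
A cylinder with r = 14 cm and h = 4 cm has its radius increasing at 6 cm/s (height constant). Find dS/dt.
384π cm²/s

S = 2πrh + 2πr² (lateral + bases)
dS/dt = (2πh + 4πr)·dr/dt = (2π·4 + 4π·14)·6
= 384π cm²/s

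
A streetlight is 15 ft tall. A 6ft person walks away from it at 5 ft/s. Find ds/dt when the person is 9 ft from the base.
10/3 ft/s

By similar triangles: 15/(x+s) = 6/s
Solving: s = 6x/9
ds/dt = 6/9 · dx/dt = 2/3 · 5 = 10/3 ft/s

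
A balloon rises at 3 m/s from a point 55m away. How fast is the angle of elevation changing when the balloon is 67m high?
0.021959 rad/s

tan(θ) = y/55
sec²(θ) · dθ/dt = (1/55) · dy/dt
dθ/dt = cos²(θ)/55 · 3 = 55/(55² + 67²) · 3
dθ/dt = 0.021959 rad/s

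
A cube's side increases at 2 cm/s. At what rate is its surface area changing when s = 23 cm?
552 cm²/s

A = 6s²
dA/dt = 12s · ds/dt = 12·23·2 = 552 cm²/s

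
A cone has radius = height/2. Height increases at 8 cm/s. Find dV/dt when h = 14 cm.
392π cm³/s

V = (1/3)π(h/2)²h = πh³/12
dV/dt = πh²/4 · 8
At h = 14: dV/dt = 392π cm³/s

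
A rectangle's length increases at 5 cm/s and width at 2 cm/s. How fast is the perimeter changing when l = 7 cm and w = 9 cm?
14 cm/s

P = 2(l + w)
dP/dt = 2(dl/dt + dw/dt) = 2(5 + 2) = 14 cm/s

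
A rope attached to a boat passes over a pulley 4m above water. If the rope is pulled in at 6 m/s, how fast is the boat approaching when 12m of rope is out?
9√2/2 ≈ 6.364 m/s

rope² = x² + 4²
x = √(12² - 4²) = 8√2
dx/dt = (rope/x) · d(rope)/dt = (12/(8√2)) · (-6) = -9√2/2 m/s
The boat approaches at 9√2/2 ≈ 6.364 m/s.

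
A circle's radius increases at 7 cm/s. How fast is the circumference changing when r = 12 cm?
14π cm/s

C = 2πr
dC/dt = 2π · dr/dt = 2π · 7 = 14π cm/s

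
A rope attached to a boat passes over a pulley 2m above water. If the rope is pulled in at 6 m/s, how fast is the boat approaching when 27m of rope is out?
162√29/145 ≈ 6.017 m/s

rope² = x² + 2²
x = √(27² - 2²) = 5√29
dx/dt = (rope/x) · d(rope)/dt = (27/(5√29)) · (-6) = -162√29/145 m/s
The boat approaches at 162√29/145 ≈ 6.017 m/s.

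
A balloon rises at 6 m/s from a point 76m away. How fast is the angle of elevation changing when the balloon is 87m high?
0.03417 rad/s

tan(θ) = y/76
sec²(θ) · dθ/dt = (1/76) · dy/dt
dθ/dt = cos²(θ)/76 · 6 = 76/(76² + 87²) · 6
dθ/dt = 0.03417 rad/s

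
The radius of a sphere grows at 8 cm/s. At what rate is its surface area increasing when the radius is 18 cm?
1152π cm²/s

S = 4πr²
dS/dt = dS/dr · dr/dt = 8πr · 8
At r = 18: dS/dt = 1152π cm²/s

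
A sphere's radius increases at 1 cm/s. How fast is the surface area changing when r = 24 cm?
192π cm²/s

S = 4πr²
dS/dt = dS/dr · dr/dt = 8πr · 1
At r = 24: dS/dt = 192π cm²/s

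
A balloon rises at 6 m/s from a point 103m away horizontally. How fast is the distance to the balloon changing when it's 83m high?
249√17498/8749 ≈ 3.765 m/s

z² = 103² + y²
z = √(103² + 83²) = √17498
dz/dt = y/z · dy/dt = 83/√17498 · 6 = 249√17498/8749 ≈ 3.765 m/s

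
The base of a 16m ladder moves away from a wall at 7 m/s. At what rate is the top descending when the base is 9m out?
9√7/5 ≈ 4.762 m/s

x² + y² = 16²
2x·dx/dt + 2y·dy/dt = 0
dy/dt = -x/y · dx/dt = -9/(5√7) · 7 = -9√7/5 m/s
The top is descending at 9√7/5 ≈ 4.762 m/s.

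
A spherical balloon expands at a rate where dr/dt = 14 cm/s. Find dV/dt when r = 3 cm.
504π cm³/s

V = (4/3)πr³
dV/dt = dV/dr · dr/dt = 4πr² · 14
At r = 3: dV/dt = 504π cm³/s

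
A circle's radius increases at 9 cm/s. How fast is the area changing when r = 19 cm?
342π cm²/s

A = πr²
dA/dt = 2πr · dr/dt = 2π(19)(9) = 342π cm²/s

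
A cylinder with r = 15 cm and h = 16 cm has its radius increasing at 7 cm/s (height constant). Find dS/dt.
644π cm²/s

S = 2πrh + 2πr² (lateral + bases)
dS/dt = (2πh + 4πr)·dr/dt = (2π·16 + 4π·15)·7
= 644π cm²/s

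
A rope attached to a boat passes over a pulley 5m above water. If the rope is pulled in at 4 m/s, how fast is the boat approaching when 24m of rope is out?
96√551/551 ≈ 4.09 m/s

rope² = x² + 5²
x = √(24² - 5²) = √551
dx/dt = (rope/x) · d(rope)/dt = (24/√551) · (-4) = -96√551/551 m/s
The boat approaches at 96√551/551 ≈ 4.09 m/s.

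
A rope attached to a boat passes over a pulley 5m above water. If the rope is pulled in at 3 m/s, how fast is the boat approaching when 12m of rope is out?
36√119/119 ≈ 3.3 m/s

rope² = x² + 5²
x = √(12² - 5²) = √119
dx/dt = (rope/x) · d(rope)/dt = (12/√119) · (-3) = -36√119/119 m/s
The boat approaches at 36√119/119 ≈ 3.3 m/s.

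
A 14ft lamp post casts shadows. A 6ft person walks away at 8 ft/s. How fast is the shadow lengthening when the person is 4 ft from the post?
6 ft/s

By similar triangles: 14/(x+s) = 6/s
Solving: s = 6x/8
ds/dt = 6/8 · dx/dt = 3/4 · 8 = 6 ft/s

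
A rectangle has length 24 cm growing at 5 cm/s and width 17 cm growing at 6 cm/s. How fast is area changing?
229 cm²/s

A = lw
dA/dt = w·dl/dt + l·dw/dt = 17·5 + 24·6 = 229 cm²/s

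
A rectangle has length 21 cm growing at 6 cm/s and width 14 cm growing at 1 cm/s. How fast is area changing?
105 cm²/s

A = lw
dA/dt = w·dl/dt + l·dw/dt = 14·6 + 21·1 = 105 cm²/s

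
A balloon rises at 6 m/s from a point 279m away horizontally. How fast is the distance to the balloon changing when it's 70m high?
420√82741/82741 ≈ 1.46 m/s

z² = 279² + y²
z = √(279² + 70²) = √82741
dz/dt = y/z · dy/dt = 70/√82741 · 6 = 420√82741/82741 ≈ 1.46 m/s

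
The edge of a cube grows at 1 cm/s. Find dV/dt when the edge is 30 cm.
2700 cm³/s

V = s³
dV/dt = 3s² · ds/dt = 3·30²·1 = 2700 cm³/s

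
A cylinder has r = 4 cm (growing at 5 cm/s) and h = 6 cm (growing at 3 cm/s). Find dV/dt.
288π cm³/s

V = πr²h
dV/dt = 2πrh·dr/dt + πr²·dh/dt
= 2π(4)(6)(5) + π(4)²(3)
= 288π cm³/s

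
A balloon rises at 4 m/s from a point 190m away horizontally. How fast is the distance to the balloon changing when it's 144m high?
288√14209/14209 ≈ 2.416 m/s

z² = 190² + y²
z = √(190² + 144²) = 2√14209
dz/dt = y/z · dy/dt = 144/(2√14209) · 4 = 288√14209/14209 ≈ 2.416 m/s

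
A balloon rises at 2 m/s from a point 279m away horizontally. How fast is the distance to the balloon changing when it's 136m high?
272√96337/96337 ≈ 0.8763 m/s

z² = 279² + y²
z = √(279² + 136²) = √96337
dz/dt = y/z · dy/dt = 136/√96337 · 2 = 272√96337/96337 ≈ 0.8763 m/s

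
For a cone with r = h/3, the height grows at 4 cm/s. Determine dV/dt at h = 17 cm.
1156π/9 cm³/s

V = (1/3)π(h/3)²h = πh³/27
dV/dt = πh²/9 · 4
At h = 17: dV/dt = 1156π/9 cm³/s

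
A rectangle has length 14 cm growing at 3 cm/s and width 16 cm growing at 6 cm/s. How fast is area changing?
132 cm²/s

A = lw
dA/dt = w·dl/dt + l·dw/dt = 16·3 + 14·6 = 132 cm²/s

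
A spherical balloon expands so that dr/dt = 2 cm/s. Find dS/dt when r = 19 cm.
304π cm²/s

S = 4πr²
dS/dt = dS/dr · dr/dt = 8πr · 2
At r = 19: dS/dt = 304π cm²/s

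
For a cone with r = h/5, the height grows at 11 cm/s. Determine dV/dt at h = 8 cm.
704π/25 cm³/s

V = (1/3)π(h/5)²h = πh³/75
dV/dt = πh²/25 · 11
At h = 8: dV/dt = 704π/25 cm³/s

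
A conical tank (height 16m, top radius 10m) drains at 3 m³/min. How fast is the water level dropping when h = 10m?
48/(625π) ≈ 0.02445 m/min

r/h = 10/16, so r = (5/8)h
V = (1/3)πr²h = (1/3)π((5/8)h)²h = (25/192)πh³
dV/dh = (25/64)πh²
dh/dt = (dV/dt)/(dV/dh) = -3/((25/64)π·10²) = -48/(625π) m/min
The level is dropping at 48/(625π) ≈ 0.02445 m/min.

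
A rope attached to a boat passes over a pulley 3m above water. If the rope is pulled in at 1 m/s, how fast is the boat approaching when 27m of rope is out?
9√5/20 ≈ 1.006 m/s

rope² = x² + 3²
x = √(27² - 3²) = 12√5
dx/dt = (rope/x) · d(rope)/dt = (27/(12√5)) · (-1) = -9√5/20 m/s
The boat approaches at 9√5/20 ≈ 1.006 m/s.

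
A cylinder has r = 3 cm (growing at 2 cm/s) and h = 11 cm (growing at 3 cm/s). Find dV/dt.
159π cm³/s

V = πr²h
dV/dt = 2πrh·dr/dt + πr²·dh/dt
= 2π(3)(11)(2) + π(3)²(3)
= 159π cm³/s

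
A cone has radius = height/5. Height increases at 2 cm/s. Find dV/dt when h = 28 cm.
1568π/25 cm³/s

V = (1/3)π(h/5)²h = πh³/75
dV/dt = πh²/25 · 2
At h = 28: dV/dt = 1568π/25 cm³/s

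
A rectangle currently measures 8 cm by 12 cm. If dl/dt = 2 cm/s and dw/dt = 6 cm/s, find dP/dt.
16 cm/s

P = 2(l + w)
dP/dt = 2(dl/dt + dw/dt) = 2(2 + 6) = 16 cm/s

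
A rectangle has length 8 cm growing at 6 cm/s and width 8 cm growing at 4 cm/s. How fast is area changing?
80 cm²/s

A = lw
dA/dt = w·dl/dt + l·dw/dt = 8·6 + 8·4 = 80 cm²/s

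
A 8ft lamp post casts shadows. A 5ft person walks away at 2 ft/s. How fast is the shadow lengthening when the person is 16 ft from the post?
10/3 ft/s

By similar triangles: 8/(x+s) = 5/s
Solving: s = 5x/3
ds/dt = 5/3 · dx/dt = 5/3 · 2 = 10/3 ft/s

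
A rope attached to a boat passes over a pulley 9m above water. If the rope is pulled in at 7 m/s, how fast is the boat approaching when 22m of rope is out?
154√403/403 ≈ 7.671 m/s

rope² = x² + 9²
x = √(22² - 9²) = √403
dx/dt = (rope/x) · d(rope)/dt = (22/√403) · (-7) = -154√403/403 m/s
The boat approaches at 154√403/403 ≈ 7.671 m/s.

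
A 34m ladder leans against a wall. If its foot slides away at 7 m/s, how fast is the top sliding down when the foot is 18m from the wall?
63√13/52 ≈ 4.368 m/s

x² + y² = 34²
2x·dx/dt + 2y·dy/dt = 0
dy/dt = -x/y · dx/dt = -18/(8√13) · 7 = -63√13/52 m/s
The top is descending at 63√13/52 ≈ 4.368 m/s.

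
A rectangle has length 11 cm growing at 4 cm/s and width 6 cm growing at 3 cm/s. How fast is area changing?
57 cm²/s

A = lw
dA/dt = w·dl/dt + l·dw/dt = 6·4 + 11·3 = 57 cm²/s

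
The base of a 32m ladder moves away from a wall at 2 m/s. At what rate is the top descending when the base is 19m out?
38√663/663 ≈ 1.476 m/s

x² + y² = 32²
2x·dx/dt + 2y·dy/dt = 0
dy/dt = -x/y · dx/dt = -19/√663 · 2 = -38√663/663 m/s
The top is descending at 38√663/663 ≈ 1.476 m/s.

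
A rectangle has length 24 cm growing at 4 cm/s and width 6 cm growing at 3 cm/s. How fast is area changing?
96 cm²/s

A = lw
dA/dt = w·dl/dt + l·dw/dt = 6·4 + 24·3 = 96 cm²/s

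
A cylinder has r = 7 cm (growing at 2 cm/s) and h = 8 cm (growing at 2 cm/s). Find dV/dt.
322π cm³/s

V = πr²h
dV/dt = 2πrh·dr/dt + πr²·dh/dt
= 2π(7)(8)(2) + π(7)²(2)
= 322π cm³/s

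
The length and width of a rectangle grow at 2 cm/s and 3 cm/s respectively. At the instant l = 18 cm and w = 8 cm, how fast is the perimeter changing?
10 cm/s

P = 2(l + w)
dP/dt = 2(dl/dt + dw/dt) = 2(2 + 3) = 10 cm/s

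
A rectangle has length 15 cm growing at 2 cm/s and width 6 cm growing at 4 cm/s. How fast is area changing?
72 cm²/s

A = lw
dA/dt = w·dl/dt + l·dw/dt = 6·2 + 15·4 = 72 cm²/s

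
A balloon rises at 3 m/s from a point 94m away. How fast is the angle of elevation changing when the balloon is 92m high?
0.016301 rad/s

tan(θ) = y/94
sec²(θ) · dθ/dt = (1/94) · dy/dt
dθ/dt = cos²(θ)/94 · 3 = 94/(94² + 92²) · 3
dθ/dt = 0.016301 rad/s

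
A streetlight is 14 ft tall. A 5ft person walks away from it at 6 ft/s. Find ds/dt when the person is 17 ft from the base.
10/3 ft/s

By similar triangles: 14/(x+s) = 5/s
Solving: s = 5x/9
ds/dt = 5/9 · dx/dt = 5/9 · 6 = 10/3 ft/s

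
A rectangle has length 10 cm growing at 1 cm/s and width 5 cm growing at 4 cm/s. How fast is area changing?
45 cm²/s

A = lw
dA/dt = w·dl/dt + l·dw/dt = 5·1 + 10·4 = 45 cm²/s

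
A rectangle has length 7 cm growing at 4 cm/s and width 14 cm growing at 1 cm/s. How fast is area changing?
63 cm²/s

A = lw
dA/dt = w·dl/dt + l·dw/dt = 14·4 + 7·1 = 63 cm²/s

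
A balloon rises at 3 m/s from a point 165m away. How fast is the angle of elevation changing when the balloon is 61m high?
0.015996 rad/s

tan(θ) = y/165
sec²(θ) · dθ/dt = (1/165) · dy/dt
dθ/dt = cos²(θ)/165 · 3 = 165/(165² + 61²) · 3
dθ/dt = 0.015996 rad/s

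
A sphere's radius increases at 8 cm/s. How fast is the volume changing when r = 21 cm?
14112π cm³/s

V = (4/3)πr³
dV/dt = dV/dr · dr/dt = 4πr² · 8
At r = 21: dV/dt = 14112π cm³/s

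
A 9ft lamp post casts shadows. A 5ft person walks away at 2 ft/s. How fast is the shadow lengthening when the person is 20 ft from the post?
5/2 ft/s

By similar triangles: 9/(x+s) = 5/s
Solving: s = 5x/4
ds/dt = 5/4 · dx/dt = 5/4 · 2 = 5/2 ft/s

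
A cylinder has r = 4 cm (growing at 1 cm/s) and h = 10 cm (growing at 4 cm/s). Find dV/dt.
144π cm³/s

V = πr²h
dV/dt = 2πrh·dr/dt + πr²·dh/dt
= 2π(4)(10)(1) + π(4)²(4)
= 144π cm³/s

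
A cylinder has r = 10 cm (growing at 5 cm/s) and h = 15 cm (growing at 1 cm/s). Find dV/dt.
1600π cm³/s

V = πr²h
dV/dt = 2πrh·dr/dt + πr²·dh/dt
= 2π(10)(15)(5) + π(10)²(1)
= 1600π cm³/s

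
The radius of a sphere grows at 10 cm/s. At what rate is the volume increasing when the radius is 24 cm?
23040π cm³/s

V = (4/3)πr³
dV/dt = dV/dr · dr/dt = 4πr² · 10
At r = 24: dV/dt = 23040π cm³/s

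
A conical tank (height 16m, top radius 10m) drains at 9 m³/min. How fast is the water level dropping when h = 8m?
9/(25π) ≈ 0.1146 m/min

r/h = 10/16, so r = (5/8)h
V = (1/3)πr²h = (1/3)π((5/8)h)²h = (25/192)πh³
dV/dh = (25/64)πh²
dh/dt = (dV/dt)/(dV/dh) = -9/((25/64)π·8²) = -9/(25π) m/min
The level is dropping at 9/(25π) ≈ 0.1146 m/min.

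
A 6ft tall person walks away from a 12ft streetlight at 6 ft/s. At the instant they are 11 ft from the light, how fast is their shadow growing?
6 ft/s

By similar triangles: 12/(x+s) = 6/s
Solving: s = 6x/6
ds/dt = 6/6 · dx/dt = 1 · 6 = 6 ft/s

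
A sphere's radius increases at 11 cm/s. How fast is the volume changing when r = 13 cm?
7436π cm³/s

V = (4/3)πr³
dV/dt = dV/dr · dr/dt = 4πr² · 11
At r = 13: dV/dt = 7436π cm³/s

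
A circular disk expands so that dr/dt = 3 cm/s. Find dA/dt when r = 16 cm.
96π cm²/s

A = πr²
dA/dt = 2πr · dr/dt = 2π(16)(3) = 96π cm²/s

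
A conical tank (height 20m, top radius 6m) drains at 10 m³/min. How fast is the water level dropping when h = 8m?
125/(72π) ≈ 0.5526 m/min

r/h = 6/20, so r = (3/10)h
V = (1/3)πr²h = (1/3)π((3/10)h)²h = (3/100)πh³
dV/dh = (9/100)πh²
dh/dt = (dV/dt)/(dV/dh) = -10/((9/100)π·8²) = -125/(72π) m/min
The level is dropping at 125/(72π) ≈ 0.5526 m/min.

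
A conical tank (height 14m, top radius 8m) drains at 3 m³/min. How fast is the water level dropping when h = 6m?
49/(192π) ≈ 0.08124 m/min

r/h = 8/14, so r = (4/7)h
V = (1/3)πr²h = (1/3)π((4/7)h)²h = (16/147)πh³
dV/dh = (16/49)πh²
dh/dt = (dV/dt)/(dV/dh) = -3/((16/49)π·6²) = -49/(192π) m/min
The level is dropping at 49/(192π) ≈ 0.08124 m/min.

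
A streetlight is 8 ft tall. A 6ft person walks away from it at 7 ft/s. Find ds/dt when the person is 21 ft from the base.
21 ft/s

By similar triangles: 8/(x+s) = 6/s
Solving: s = 6x/2
ds/dt = 6/2 · dx/dt = 3 · 7 = 21 ft/s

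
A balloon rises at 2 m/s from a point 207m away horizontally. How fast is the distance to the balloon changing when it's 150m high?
100√7261/7261 ≈ 1.174 m/s

z² = 207² + y²
z = √(207² + 150²) = 3√7261
dz/dt = y/z · dy/dt = 150/(3√7261) · 2 = 100√7261/7261 ≈ 1.174 m/s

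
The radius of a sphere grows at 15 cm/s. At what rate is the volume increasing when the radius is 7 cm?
2940π cm³/s

V = (4/3)πr³
dV/dt = dV/dr · dr/dt = 4πr² · 15
At r = 7: dV/dt = 2940π cm³/s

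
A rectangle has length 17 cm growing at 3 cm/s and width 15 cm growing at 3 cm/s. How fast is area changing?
96 cm²/s

A = lw
dA/dt = w·dl/dt + l·dw/dt = 15·3 + 17·3 = 96 cm²/s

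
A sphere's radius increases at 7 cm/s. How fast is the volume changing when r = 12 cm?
4032π cm³/s

V = (4/3)πr³
dV/dt = dV/dr · dr/dt = 4πr² · 7
At r = 12: dV/dt = 4032π cm³/s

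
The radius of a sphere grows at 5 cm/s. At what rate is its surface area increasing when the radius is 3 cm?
120π cm²/s

S = 4πr²
dS/dt = dS/dr · dr/dt = 8πr · 5
At r = 3: dS/dt = 120π cm²/s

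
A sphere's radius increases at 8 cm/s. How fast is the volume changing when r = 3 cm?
288π cm³/s

V = (4/3)πr³
dV/dt = dV/dr · dr/dt = 4πr² · 8
At r = 3: dV/dt = 288π cm³/s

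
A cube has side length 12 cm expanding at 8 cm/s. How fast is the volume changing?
3456 cm³/s

V = s³
dV/dt = 3s² · ds/dt = 3·12²·8 = 3456 cm³/s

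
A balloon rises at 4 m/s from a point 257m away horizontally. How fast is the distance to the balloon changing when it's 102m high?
408√76453/76453 ≈ 1.476 m/s

z² = 257² + y²
z = √(257² + 102²) = √76453
dz/dt = y/z · dy/dt = 102/√76453 · 4 = 408√76453/76453 ≈ 1.476 m/s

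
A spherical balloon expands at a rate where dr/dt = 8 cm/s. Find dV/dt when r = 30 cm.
28800π cm³/s

V = (4/3)πr³
dV/dt = dV/dr · dr/dt = 4πr² · 8
At r = 30: dV/dt = 28800π cm³/s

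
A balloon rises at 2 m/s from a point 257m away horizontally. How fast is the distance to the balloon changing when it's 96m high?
192√75265/75265 ≈ 0.6998 m/s

z² = 257² + y²
z = √(257² + 96²) = √75265
dz/dt = y/z · dy/dt = 96/√75265 · 2 = 192√75265/75265 ≈ 0.6998 m/s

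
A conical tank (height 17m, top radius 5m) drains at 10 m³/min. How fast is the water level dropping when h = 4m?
289/(40π) ≈ 2.3 m/min

r/h = 5/17, so r = (5/17)h
V = (1/3)πr²h = (1/3)π((5/17)h)²h = (25/867)πh³
dV/dh = (25/289)πh²
dh/dt = (dV/dt)/(dV/dh) = -10/((25/289)π·4²) = -289/(40π) m/min
The level is dropping at 289/(40π) ≈ 2.3 m/min.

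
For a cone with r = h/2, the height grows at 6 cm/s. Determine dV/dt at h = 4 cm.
24π cm³/s

V = (1/3)π(h/2)²h = πh³/12
dV/dt = πh²/4 · 6
At h = 4: dV/dt = 24π cm³/s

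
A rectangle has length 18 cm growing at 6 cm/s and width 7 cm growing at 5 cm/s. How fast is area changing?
132 cm²/s

A = lw
dA/dt = w·dl/dt + l·dw/dt = 7·6 + 18·5 = 132 cm²/s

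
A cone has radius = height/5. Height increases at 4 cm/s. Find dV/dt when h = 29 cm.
3364π/25 cm³/s

V = (1/3)π(h/5)²h = πh³/75
dV/dt = πh²/25 · 4
At h = 29: dV/dt = 3364π/25 cm³/s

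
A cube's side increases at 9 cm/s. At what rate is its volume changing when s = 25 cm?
16875 cm³/s

V = s³
dV/dt = 3s² · ds/dt = 3·25²·9 = 16875 cm³/s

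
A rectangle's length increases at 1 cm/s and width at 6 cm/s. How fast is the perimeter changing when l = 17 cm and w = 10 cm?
14 cm/s

P = 2(l + w)
dP/dt = 2(dl/dt + dw/dt) = 2(1 + 6) = 14 cm/s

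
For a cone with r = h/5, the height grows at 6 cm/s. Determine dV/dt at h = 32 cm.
6144π/25 cm³/s

V = (1/3)π(h/5)²h = πh³/75
dV/dt = πh²/25 · 6
At h = 32: dV/dt = 6144π/25 cm³/s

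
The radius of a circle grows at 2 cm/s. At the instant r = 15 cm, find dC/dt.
4π cm/s

C = 2πr
dC/dt = 2π · dr/dt = 2π · 2 = 4π cm/s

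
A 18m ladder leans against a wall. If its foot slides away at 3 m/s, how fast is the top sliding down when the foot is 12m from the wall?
6√5/5 ≈ 2.683 m/s

x² + y² = 18²
2x·dx/dt + 2y·dy/dt = 0
dy/dt = -x/y · dx/dt = -12/(6√5) · 3 = -6√5/5 m/s
The top is descending at 6√5/5 ≈ 2.683 m/s.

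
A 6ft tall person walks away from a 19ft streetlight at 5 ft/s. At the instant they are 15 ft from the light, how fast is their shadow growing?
30/13 ft/s

By similar triangles: 19/(x+s) = 6/s
Solving: s = 6x/13
ds/dt = 6/13 · dx/dt = 6/13 · 5 = 30/13 ft/s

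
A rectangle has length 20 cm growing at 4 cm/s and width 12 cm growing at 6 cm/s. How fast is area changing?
168 cm²/s

A = lw
dA/dt = w·dl/dt + l·dw/dt = 12·4 + 20·6 = 168 cm²/s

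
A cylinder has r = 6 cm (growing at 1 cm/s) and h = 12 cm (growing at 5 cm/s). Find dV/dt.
324π cm³/s

V = πr²h
dV/dt = 2πrh·dr/dt + πr²·dh/dt
= 2π(6)(12)(1) + π(6)²(5)
= 324π cm³/s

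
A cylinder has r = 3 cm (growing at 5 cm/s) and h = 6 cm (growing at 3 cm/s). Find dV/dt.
207π cm³/s

V = πr²h
dV/dt = 2πrh·dr/dt + πr²·dh/dt
= 2π(3)(6)(5) + π(3)²(3)
= 207π cm³/s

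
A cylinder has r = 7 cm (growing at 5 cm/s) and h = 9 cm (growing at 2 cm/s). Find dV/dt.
728π cm³/s

V = πr²h
dV/dt = 2πrh·dr/dt + πr²·dh/dt
= 2π(7)(9)(5) + π(7)²(2)
= 728π cm³/s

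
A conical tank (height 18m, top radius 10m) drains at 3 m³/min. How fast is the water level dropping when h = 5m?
243/(625π) ≈ 0.1238 m/min

r/h = 10/18, so r = (5/9)h
V = (1/3)πr²h = (1/3)π((5/9)h)²h = (25/243)πh³
dV/dh = (25/81)πh²
dh/dt = (dV/dt)/(dV/dh) = -3/((25/81)π·5²) = -243/(625π) m/min
The level is dropping at 243/(625π) ≈ 0.1238 m/min.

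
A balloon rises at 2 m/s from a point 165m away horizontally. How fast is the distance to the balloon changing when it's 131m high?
131√44386/22193 ≈ 1.244 m/s

z² = 165² + y²
z = √(165² + 131²) = √44386
dz/dt = y/z · dy/dt = 131/√44386 · 2 = 131√44386/22193 ≈ 1.244 m/s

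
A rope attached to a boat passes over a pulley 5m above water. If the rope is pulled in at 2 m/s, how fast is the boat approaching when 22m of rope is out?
44√51/153 ≈ 2.054 m/s

rope² = x² + 5²
x = √(22² - 5²) = 3√51
dx/dt = (rope/x) · d(rope)/dt = (22/(3√51)) · (-2) = -44√51/153 m/s
The boat approaches at 44√51/153 ≈ 2.054 m/s.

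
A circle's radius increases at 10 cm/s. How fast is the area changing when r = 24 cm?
480π cm²/s

A = πr²
dA/dt = 2πr · dr/dt = 2π(24)(10) = 480π cm²/s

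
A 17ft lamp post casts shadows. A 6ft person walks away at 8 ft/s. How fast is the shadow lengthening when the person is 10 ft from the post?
48/11 ft/s

By similar triangles: 17/(x+s) = 6/s
Solving: s = 6x/11
ds/dt = 6/11 · dx/dt = 6/11 · 8 = 48/11 ft/s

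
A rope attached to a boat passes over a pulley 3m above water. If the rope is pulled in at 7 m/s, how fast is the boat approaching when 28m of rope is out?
196√31/155 ≈ 7.041 m/s

rope² = x² + 3²
x = √(28² - 3²) = 5√31
dx/dt = (rope/x) · d(rope)/dt = (28/(5√31)) · (-7) = -196√31/155 m/s
The boat approaches at 196√31/155 ≈ 7.041 m/s.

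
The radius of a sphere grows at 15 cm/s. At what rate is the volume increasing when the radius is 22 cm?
29040π cm³/s

V = (4/3)πr³
dV/dt = dV/dr · dr/dt = 4πr² · 15
At r = 22: dV/dt = 29040π cm³/s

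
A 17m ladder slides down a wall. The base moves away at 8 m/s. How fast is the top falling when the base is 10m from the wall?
80√21/63 ≈ 5.819 m/s

x² + y² = 17²
2x·dx/dt + 2y·dy/dt = 0
dy/dt = -x/y · dx/dt = -10/(3√21) · 8 = -80√21/63 m/s
The top is descending at 80√21/63 ≈ 5.819 m/s.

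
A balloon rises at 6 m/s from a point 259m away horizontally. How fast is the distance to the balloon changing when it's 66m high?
396√71437/71437 ≈ 1.482 m/s

z² = 259² + y²
z = √(259² + 66²) = √71437
dz/dt = y/z · dy/dt = 66/√71437 · 6 = 396√71437/71437 ≈ 1.482 m/s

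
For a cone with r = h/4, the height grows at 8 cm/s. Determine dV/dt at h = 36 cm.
648π cm³/s

V = (1/3)π(h/4)²h = πh³/48
dV/dt = πh²/16 · 8
At h = 36: dV/dt = 648π cm³/s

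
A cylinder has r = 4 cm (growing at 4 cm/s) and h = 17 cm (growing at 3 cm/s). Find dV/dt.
592π cm³/s

V = πr²h
dV/dt = 2πrh·dr/dt + πr²·dh/dt
= 2π(4)(17)(4) + π(4)²(3)
= 592π cm³/s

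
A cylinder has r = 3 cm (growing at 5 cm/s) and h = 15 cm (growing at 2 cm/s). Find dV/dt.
468π cm³/s

V = πr²h
dV/dt = 2πrh·dr/dt + πr²·dh/dt
= 2π(3)(15)(5) + π(3)²(2)
= 468π cm³/s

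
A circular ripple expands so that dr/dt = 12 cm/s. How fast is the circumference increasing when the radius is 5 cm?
24π cm/s

C = 2πr
dC/dt = 2π · dr/dt = 2π · 12 = 24π cm/s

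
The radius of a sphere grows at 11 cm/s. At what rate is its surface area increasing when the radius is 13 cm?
1144π cm²/s

S = 4πr²
dS/dt = dS/dr · dr/dt = 8πr · 11
At r = 13: dS/dt = 1144π cm²/s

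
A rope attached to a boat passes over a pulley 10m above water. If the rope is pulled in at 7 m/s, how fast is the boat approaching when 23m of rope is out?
161√429/429 ≈ 7.773 m/s

rope² = x² + 10²
x = √(23² - 10²) = √429
dx/dt = (rope/x) · d(rope)/dt = (23/√429) · (-7) = -161√429/429 m/s
The boat approaches at 161√429/429 ≈ 7.773 m/s.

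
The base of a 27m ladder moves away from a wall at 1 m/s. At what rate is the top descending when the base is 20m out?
20√329/329 ≈ 1.103 m/s

x² + y² = 27²
2x·dx/dt + 2y·dy/dt = 0
dy/dt = -x/y · dx/dt = -20/√329 · 1 = -20√329/329 m/s
The top is descending at 20√329/329 ≈ 1.103 m/s.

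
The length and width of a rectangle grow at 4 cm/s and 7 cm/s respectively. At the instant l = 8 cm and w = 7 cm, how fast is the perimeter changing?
22 cm/s

P = 2(l + w)
dP/dt = 2(dl/dt + dw/dt) = 2(4 + 7) = 22 cm/s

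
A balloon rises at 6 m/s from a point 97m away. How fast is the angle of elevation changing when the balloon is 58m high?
0.045565 rad/s

tan(θ) = y/97
sec²(θ) · dθ/dt = (1/97) · dy/dt
dθ/dt = cos²(θ)/97 · 6 = 97/(97² + 58²) · 6
dθ/dt = 0.045565 rad/s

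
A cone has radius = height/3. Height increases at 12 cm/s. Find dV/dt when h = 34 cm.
4624π/3 cm³/s

V = (1/3)π(h/3)²h = πh³/27
dV/dt = πh²/9 · 12
At h = 34: dV/dt = 4624π/3 cm³/s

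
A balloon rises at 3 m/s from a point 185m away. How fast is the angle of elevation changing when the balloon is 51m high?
0.015071 rad/s

tan(θ) = y/185
sec²(θ) · dθ/dt = (1/185) · dy/dt
dθ/dt = cos²(θ)/185 · 3 = 185/(185² + 51²) · 3
dθ/dt = 0.015071 rad/s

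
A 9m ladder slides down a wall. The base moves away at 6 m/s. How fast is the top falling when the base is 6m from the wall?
12√5/5 ≈ 5.367 m/s

x² + y² = 9²
2x·dx/dt + 2y·dy/dt = 0
dy/dt = -x/y · dx/dt = -6/(3√5) · 6 = -12√5/5 m/s
The top is descending at 12√5/5 ≈ 5.367 m/s.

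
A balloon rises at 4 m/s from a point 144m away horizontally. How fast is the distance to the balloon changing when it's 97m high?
388√30145/30145 ≈ 2.235 m/s

z² = 144² + y²
z = √(144² + 97²) = √30145
dz/dt = y/z · dy/dt = 97/√30145 · 4 = 388√30145/30145 ≈ 2.235 m/s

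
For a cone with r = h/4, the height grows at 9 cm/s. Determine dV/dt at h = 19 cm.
3249π/16 cm³/s

V = (1/3)π(h/4)²h = πh³/48
dV/dt = πh²/16 · 9
At h = 19: dV/dt = 3249π/16 cm³/s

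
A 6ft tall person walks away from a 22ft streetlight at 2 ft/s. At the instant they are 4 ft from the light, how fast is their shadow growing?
3/4 ft/s

By similar triangles: 22/(x+s) = 6/s
Solving: s = 6x/16
ds/dt = 6/16 · dx/dt = 3/8 · 2 = 3/4 ft/s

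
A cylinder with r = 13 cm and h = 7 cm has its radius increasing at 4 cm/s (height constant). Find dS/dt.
264π cm²/s

S = 2πrh + 2πr² (lateral + bases)
dS/dt = (2πh + 4πr)·dr/dt = (2π·7 + 4π·13)·4
= 264π cm²/s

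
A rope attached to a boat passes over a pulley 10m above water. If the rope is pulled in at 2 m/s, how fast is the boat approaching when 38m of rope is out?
19√21/42 ≈ 2.073 m/s

rope² = x² + 10²
x = √(38² - 10²) = 8√21
dx/dt = (rope/x) · d(rope)/dt = (38/(8√21)) · (-2) = -19√21/42 m/s
The boat approaches at 19√21/42 ≈ 2.073 m/s.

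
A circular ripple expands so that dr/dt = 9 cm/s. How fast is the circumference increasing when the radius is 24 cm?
18π cm/s

C = 2πr
dC/dt = 2π · dr/dt = 2π · 9 = 18π cm/s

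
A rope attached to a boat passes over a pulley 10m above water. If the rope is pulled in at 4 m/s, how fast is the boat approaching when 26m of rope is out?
13/3 ≈ 4.333 m/s

rope² = x² + 10²
x = √(26² - 10²) = 24
dx/dt = (rope/x) · d(rope)/dt = (26/24) · (-4) = -13/3 m/s
The boat approaches at 13/3 ≈ 4.333 m/s.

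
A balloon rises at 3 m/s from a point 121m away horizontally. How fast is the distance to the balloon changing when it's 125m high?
375√30266/30266 ≈ 2.156 m/s

z² = 121² + y²
z = √(121² + 125²) = √30266
dz/dt = y/z · dy/dt = 125/√30266 · 3 = 375√30266/30266 ≈ 2.156 m/s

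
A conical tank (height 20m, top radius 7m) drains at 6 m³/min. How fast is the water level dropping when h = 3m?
800/(147π) ≈ 1.732 m/min

r/h = 7/20, so r = (7/20)h
V = (1/3)πr²h = (1/3)π((7/20)h)²h = (49/1200)πh³
dV/dh = (49/400)πh²
dh/dt = (dV/dt)/(dV/dh) = -6/((49/400)π·3²) = -800/(147π) m/min
The level is dropping at 800/(147π) ≈ 1.732 m/min.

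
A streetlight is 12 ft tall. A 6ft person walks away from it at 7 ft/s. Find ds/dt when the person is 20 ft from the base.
7 ft/s

By similar triangles: 12/(x+s) = 6/s
Solving: s = 6x/6
ds/dt = 6/6 · dx/dt = 1 · 7 = 7 ft/s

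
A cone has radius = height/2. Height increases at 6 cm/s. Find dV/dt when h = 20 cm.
600π cm³/s

V = (1/3)π(h/2)²h = πh³/12
dV/dt = πh²/4 · 6
At h = 20: dV/dt = 600π cm³/s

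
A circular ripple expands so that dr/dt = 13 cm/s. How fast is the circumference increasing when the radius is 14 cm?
26π cm/s

C = 2πr
dC/dt = 2π · dr/dt = 2π · 13 = 26π cm/s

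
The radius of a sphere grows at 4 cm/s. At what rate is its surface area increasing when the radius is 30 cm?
960π cm²/s

S = 4πr²
dS/dt = dS/dr · dr/dt = 8πr · 4
At r = 30: dS/dt = 960π cm²/s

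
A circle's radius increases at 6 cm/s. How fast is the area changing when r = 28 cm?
336π cm²/s

A = πr²
dA/dt = 2πr · dr/dt = 2π(28)(6) = 336π cm²/s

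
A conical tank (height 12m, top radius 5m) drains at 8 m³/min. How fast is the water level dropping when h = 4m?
72/(25π) ≈ 0.9167 m/min

r/h = 5/12, so r = (5/12)h
V = (1/3)πr²h = (1/3)π((5/12)h)²h = (25/432)πh³
dV/dh = (25/144)πh²
dh/dt = (dV/dt)/(dV/dh) = -8/((25/144)π·4²) = -72/(25π) m/min
The level is dropping at 72/(25π) ≈ 0.9167 m/min.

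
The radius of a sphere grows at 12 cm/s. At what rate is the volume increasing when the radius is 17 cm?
13872π cm³/s

V = (4/3)πr³
dV/dt = dV/dr · dr/dt = 4πr² · 12
At r = 17: dV/dt = 13872π cm³/s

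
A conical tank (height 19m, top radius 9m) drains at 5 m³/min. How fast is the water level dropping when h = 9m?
1805/(6561π) ≈ 0.08757 m/min

r/h = 9/19, so r = (9/19)h
V = (1/3)πr²h = (1/3)π((9/19)h)²h = (27/361)πh³
dV/dh = (81/361)πh²
dh/dt = (dV/dt)/(dV/dh) = -5/((81/361)π·9²) = -1805/(6561π) m/min
The level is dropping at 1805/(6561π) ≈ 0.08757 m/min.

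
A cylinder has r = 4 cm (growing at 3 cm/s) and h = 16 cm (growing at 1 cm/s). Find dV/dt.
400π cm³/s

V = πr²h
dV/dt = 2πrh·dr/dt + πr²·dh/dt
= 2π(4)(16)(3) + π(4)²(1)
= 400π cm³/s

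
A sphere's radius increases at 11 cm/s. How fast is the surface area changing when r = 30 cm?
2640π cm²/s

S = 4πr²
dS/dt = dS/dr · dr/dt = 8πr · 11
At r = 30: dS/dt = 2640π cm²/s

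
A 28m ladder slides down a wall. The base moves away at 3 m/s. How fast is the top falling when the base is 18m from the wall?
27√115/115 ≈ 2.518 m/s

x² + y² = 28²
2x·dx/dt + 2y·dy/dt = 0
dy/dt = -x/y · dx/dt = -18/(2√115) · 3 = -27√115/115 m/s
The top is descending at 27√115/115 ≈ 2.518 m/s.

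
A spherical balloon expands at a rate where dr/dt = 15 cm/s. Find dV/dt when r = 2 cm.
240π cm³/s

V = (4/3)πr³
dV/dt = dV/dr · dr/dt = 4πr² · 15
At r = 2: dV/dt = 240π cm³/s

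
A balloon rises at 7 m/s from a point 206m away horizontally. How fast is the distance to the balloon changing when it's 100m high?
350√13109/13109 ≈ 3.057 m/s

z² = 206² + y²
z = √(206² + 100²) = 2√13109
dz/dt = y/z · dy/dt = 100/(2√13109) · 7 = 350√13109/13109 ≈ 3.057 m/s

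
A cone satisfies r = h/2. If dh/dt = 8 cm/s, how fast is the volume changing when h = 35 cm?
2450π cm³/s

V = (1/3)π(h/2)²h = πh³/12
dV/dt = πh²/4 · 8
At h = 35: dV/dt = 2450π cm³/s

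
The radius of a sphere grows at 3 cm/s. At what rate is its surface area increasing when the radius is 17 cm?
408π cm²/s

S = 4πr²
dS/dt = dS/dr · dr/dt = 8πr · 3
At r = 17: dS/dt = 408π cm²/s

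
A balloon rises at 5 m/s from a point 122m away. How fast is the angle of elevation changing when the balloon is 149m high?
0.016449 rad/s

tan(θ) = y/122
sec²(θ) · dθ/dt = (1/122) · dy/dt
dθ/dt = cos²(θ)/122 · 5 = 122/(122² + 149²) · 5
dθ/dt = 0.016449 rad/s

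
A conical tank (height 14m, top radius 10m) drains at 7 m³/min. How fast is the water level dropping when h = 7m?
7/(25π) ≈ 0.08913 m/min

r/h = 10/14, so r = (5/7)h
V = (1/3)πr²h = (1/3)π((5/7)h)²h = (25/147)πh³
dV/dh = (25/49)πh²
dh/dt = (dV/dt)/(dV/dh) = -7/((25/49)π·7²) = -7/(25π) m/min
The level is dropping at 7/(25π) ≈ 0.08913 m/min.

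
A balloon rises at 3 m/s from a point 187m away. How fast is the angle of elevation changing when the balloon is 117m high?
0.011529 rad/s

tan(θ) = y/187
sec²(θ) · dθ/dt = (1/187) · dy/dt
dθ/dt = cos²(θ)/187 · 3 = 187/(187² + 117²) · 3
dθ/dt = 0.011529 rad/s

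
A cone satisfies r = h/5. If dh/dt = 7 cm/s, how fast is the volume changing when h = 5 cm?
7π cm³/s

V = (1/3)π(h/5)²h = πh³/75
dV/dt = πh²/25 · 7
At h = 5: dV/dt = 7π cm³/s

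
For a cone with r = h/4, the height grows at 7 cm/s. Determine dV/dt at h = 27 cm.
5103π/16 cm³/s

V = (1/3)π(h/4)²h = πh³/48
dV/dt = πh²/16 · 7
At h = 27: dV/dt = 5103π/16 cm³/s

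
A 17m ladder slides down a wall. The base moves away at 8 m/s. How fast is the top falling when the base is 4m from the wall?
32√273/273 ≈ 1.937 m/s

x² + y² = 17²
2x·dx/dt + 2y·dy/dt = 0
dy/dt = -x/y · dx/dt = -4/√273 · 8 = -32√273/273 m/s
The top is descending at 32√273/273 ≈ 1.937 m/s.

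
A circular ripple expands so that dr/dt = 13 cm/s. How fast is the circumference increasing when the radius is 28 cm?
26π cm/s

C = 2πr
dC/dt = 2π · dr/dt = 2π · 13 = 26π cm/s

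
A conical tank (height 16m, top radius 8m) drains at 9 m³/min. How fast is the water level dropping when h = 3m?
4/π ≈ 1.273 m/min

r/h = 8/16, so r = (1/2)h
V = (1/3)πr²h = (1/3)π((1/2)h)²h = (1/12)πh³
dV/dh = (1/4)πh²
dh/dt = (dV/dt)/(dV/dh) = -9/((1/4)π·3²) = -4/π m/min
The level is dropping at 4/π ≈ 1.273 m/min.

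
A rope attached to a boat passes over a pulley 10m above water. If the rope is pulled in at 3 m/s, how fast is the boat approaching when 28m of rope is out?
14√19/19 ≈ 3.212 m/s

rope² = x² + 10²
x = √(28² - 10²) = 6√19
dx/dt = (rope/x) · d(rope)/dt = (28/(6√19)) · (-3) = -14√19/19 m/s
The boat approaches at 14√19/19 ≈ 3.212 m/s.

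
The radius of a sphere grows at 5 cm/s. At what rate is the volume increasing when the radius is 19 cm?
7220π cm³/s

V = (4/3)πr³
dV/dt = dV/dr · dr/dt = 4πr² · 5
At r = 19: dV/dt = 7220π cm³/s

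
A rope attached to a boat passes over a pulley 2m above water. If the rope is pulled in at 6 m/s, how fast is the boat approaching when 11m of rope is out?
22√13/13 ≈ 6.102 m/s

rope² = x² + 2²
x = √(11² - 2²) = 3√13
dx/dt = (rope/x) · d(rope)/dt = (11/(3√13)) · (-6) = -22√13/13 m/s
The boat approaches at 22√13/13 ≈ 6.102 m/s.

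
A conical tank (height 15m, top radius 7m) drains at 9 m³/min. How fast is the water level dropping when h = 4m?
2025/(784π) ≈ 0.8222 m/min

r/h = 7/15, so r = (7/15)h
V = (1/3)πr²h = (1/3)π((7/15)h)²h = (49/675)πh³
dV/dh = (49/225)πh²
dh/dt = (dV/dt)/(dV/dh) = -9/((49/225)π·4²) = -2025/(784π) m/min
The level is dropping at 2025/(784π) ≈ 0.8222 m/min.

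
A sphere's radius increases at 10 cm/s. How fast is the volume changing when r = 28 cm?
31360π cm³/s

V = (4/3)πr³
dV/dt = dV/dr · dr/dt = 4πr² · 10
At r = 28: dV/dt = 31360π cm³/s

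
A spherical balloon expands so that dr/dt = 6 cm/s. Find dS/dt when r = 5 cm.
240π cm²/s

S = 4πr²
dS/dt = dS/dr · dr/dt = 8πr · 6
At r = 5: dS/dt = 240π cm²/s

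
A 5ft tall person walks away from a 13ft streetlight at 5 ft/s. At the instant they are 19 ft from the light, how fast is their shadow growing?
25/8 ft/s

By similar triangles: 13/(x+s) = 5/s
Solving: s = 5x/8
ds/dt = 5/8 · dx/dt = 5/8 · 5 = 25/8 ft/s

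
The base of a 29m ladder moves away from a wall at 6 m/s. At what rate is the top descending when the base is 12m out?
72√697/697 ≈ 2.727 m/s

x² + y² = 29²
2x·dx/dt + 2y·dy/dt = 0
dy/dt = -x/y · dx/dt = -12/√697 · 6 = -72√697/697 m/s
The top is descending at 72√697/697 ≈ 2.727 m/s.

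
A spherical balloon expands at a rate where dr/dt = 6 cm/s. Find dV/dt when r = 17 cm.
6936π cm³/s

V = (4/3)πr³
dV/dt = dV/dr · dr/dt = 4πr² · 6
At r = 17: dV/dt = 6936π cm³/s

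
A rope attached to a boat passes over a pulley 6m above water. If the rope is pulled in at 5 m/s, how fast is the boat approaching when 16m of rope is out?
8√55/11 ≈ 5.394 m/s

rope² = x² + 6²
x = √(16² - 6²) = 2√55
dx/dt = (rope/x) · d(rope)/dt = (16/(2√55)) · (-5) = -8√55/11 m/s
The boat approaches at 8√55/11 ≈ 5.394 m/s.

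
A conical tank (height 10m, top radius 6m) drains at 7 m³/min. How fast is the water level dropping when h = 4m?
175/(144π) ≈ 0.3868 m/min

r/h = 6/10, so r = (3/5)h
V = (1/3)πr²h = (1/3)π((3/5)h)²h = (3/25)πh³
dV/dh = (9/25)πh²
dh/dt = (dV/dt)/(dV/dh) = -7/((9/25)π·4²) = -175/(144π) m/min
The level is dropping at 175/(144π) ≈ 0.3868 m/min.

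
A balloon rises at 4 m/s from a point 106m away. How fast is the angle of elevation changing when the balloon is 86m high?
0.022757 rad/s

tan(θ) = y/106
sec²(θ) · dθ/dt = (1/106) · dy/dt
dθ/dt = cos²(θ)/106 · 4 = 106/(106² + 86²) · 4
dθ/dt = 0.022757 rad/s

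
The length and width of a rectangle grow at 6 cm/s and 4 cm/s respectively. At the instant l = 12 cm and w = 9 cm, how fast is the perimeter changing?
20 cm/s

P = 2(l + w)
dP/dt = 2(dl/dt + dw/dt) = 2(6 + 4) = 20 cm/s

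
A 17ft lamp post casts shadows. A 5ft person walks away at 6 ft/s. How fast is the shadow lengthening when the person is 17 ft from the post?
5/2 ft/s

By similar triangles: 17/(x+s) = 5/s
Solving: s = 5x/12
ds/dt = 5/12 · dx/dt = 5/12 · 6 = 5/2 ft/s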